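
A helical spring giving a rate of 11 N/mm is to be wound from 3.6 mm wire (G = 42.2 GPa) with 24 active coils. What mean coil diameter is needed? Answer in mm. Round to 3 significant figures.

D = (Gd⁴/(8N_a·k))^(1/3) = (42.2×10³·3.6⁴/(8·24·11))^(1/3)
  = (3356.05)^(1/3) = 14.9719 mm

15.0 mm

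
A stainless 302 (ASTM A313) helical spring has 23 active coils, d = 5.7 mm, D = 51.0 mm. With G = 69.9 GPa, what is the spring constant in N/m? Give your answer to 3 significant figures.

k = Gd⁴/(8D³N_a) = (69.9×10³ × 5.7⁴) / (8 × 51.0³ × 23)
  = 7.37864e+07 / 2.44078e+07 = 3.0231 N/mm = 3023.1 N/m

3020 N/m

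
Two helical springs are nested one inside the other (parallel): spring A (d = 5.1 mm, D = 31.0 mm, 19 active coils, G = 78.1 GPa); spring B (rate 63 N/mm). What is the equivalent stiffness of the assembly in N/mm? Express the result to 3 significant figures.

74.7 N/mm

k_A = Gd⁴/(8D³N_a) = (78.1×10³)(5.1⁴)/(8·31.0³·19) = 11.668 N/mm
Parallel: k_eq = 11.668 + 63 = 74.668 N/mm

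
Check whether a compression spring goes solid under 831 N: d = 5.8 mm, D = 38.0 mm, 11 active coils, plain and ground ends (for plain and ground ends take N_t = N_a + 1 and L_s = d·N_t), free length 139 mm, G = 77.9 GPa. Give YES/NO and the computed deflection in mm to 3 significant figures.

NO, δ = 45.5 mm

k = Gd⁴/(8D³N_a) = (77.9×10³)(5.8⁴)/(8·38.0³·11) = 18.256 N/mm
N_t = 12; L_s = 5.8·12 = 69.6 mm; δ_solid = L₀ − L_s = 139 − 69.6 = 69.4 mm
δ = F/k = 831/18.256 = 45.518 mm
δ < δ_solid → spring does not go solid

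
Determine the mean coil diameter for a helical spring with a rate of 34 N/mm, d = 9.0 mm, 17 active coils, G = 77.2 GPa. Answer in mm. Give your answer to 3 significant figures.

D = (Gd⁴/(8N_a·k))^(1/3) = (77.2×10³·9.0⁴/(8·17·34))^(1/3)
  = (109539)^(1/3) = 47.8472 mm

47.8 mm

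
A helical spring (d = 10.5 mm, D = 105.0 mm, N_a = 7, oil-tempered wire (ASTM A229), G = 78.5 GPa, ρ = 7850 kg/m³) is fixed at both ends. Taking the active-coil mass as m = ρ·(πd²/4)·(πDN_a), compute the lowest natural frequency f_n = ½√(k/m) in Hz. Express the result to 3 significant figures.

k = Gd⁴/(8D³N_a) = (78.5×10³)(10.5⁴)/(8·105.0³·7) = 14.719 N/mm = 14719 N/m
Wire length L = πDN_a = π·105.0·7 = 2309.1 mm
m = ρ·(πd²/4)·L = 7850 × 86.59×10⁻⁶ m² × 2.3091 m = 1.5696 kg
f_n = ½√(k/m) = 0.5·√(14719/1.5696) = 0.5·√(9377.7) = 48.419 Hz

48.4 Hz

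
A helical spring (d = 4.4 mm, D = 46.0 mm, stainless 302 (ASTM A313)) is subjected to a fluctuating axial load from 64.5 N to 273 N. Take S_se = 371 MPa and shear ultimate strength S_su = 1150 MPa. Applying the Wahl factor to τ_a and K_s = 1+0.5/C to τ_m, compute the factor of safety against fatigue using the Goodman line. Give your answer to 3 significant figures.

C = D/d = 46.0/4.4 = 10.4545; K_W = (4C−1)/(4C−4)+0.615/C = 1.1382; K_s = 1+0.5/C = 1.0478
F_a = (F_max−F_min)/2 = 104.25 N; F_m = (F_max+F_min)/2 = 168.75 N
τ_a = K_W·8F_aD/(πd³) = 1.1382 × 143.36 = 163.16 MPa
τ_m = K_s·8F_mD/(πd³) = 1.0478 × 232.05 = 243.15 MPa
Goodman: 1/n_f = τ_a/S_se + τ_m/S_su = 163.16/371 + 243.15/1150 = 0.43979 + 0.21143 = 0.65122
n_f = 1/0.65122 = 1.536

1.54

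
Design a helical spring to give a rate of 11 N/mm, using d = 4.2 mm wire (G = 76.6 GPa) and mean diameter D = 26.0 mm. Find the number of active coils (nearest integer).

15

N_a = Gd⁴/(8D³k) = (76.6×10³ × 4.2⁴)/(8 × 26.0³ × 11)
    = 2.38356e+07 / 1.54669e+06 = 15.41 → 15 coils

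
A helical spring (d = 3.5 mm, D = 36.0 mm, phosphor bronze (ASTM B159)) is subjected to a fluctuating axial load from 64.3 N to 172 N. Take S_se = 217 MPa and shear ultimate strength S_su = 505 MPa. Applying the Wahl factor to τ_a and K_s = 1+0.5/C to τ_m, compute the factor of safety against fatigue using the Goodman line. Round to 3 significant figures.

0.885

C = D/d = 36.0/3.5 = 10.2857; K_W = (4C−1)/(4C−4)+0.615/C = 1.1406; K_s = 1+0.5/C = 1.0486
F_a = (F_max−F_min)/2 = 53.85 N; F_m = (F_max+F_min)/2 = 118.15 N
τ_a = K_W·8F_aD/(πd³) = 1.1406 × 115.14 = 131.32 MPa
τ_m = K_s·8F_mD/(πd³) = 1.0486 × 252.62 = 264.9 MPa
Goodman: 1/n_f = τ_a/S_se + τ_m/S_su = 131.32/217 + 264.9/505 = 0.60518 + 0.52456 = 1.1297
n_f = 1/1.1297 = 0.8852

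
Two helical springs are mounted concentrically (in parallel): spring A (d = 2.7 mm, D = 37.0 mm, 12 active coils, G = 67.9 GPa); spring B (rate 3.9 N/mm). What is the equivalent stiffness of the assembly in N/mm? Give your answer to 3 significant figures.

4.64 N/mm

k_A = Gd⁴/(8D³N_a) = (67.9×10³)(2.7⁴)/(8·37.0³·12) = 0.74208 N/mm
Parallel: k_eq = 0.74208 + 3.9 = 4.6421 N/mm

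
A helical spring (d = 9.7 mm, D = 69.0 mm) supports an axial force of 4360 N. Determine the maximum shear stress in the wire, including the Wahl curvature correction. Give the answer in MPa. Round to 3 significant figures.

Spring index C = D/d = 69.0/9.7 = 7.1134
K_W = (4C−1)/(4C−4) + 0.615/C = 27.454/24.454 + 0.0865 = 1.2091
τ₀ = 8FD/(πd³) = 8·4360·69.0/(π·9.7³) = 2.40672e+06/2867.2 = 839.38 MPa
τ_max = K·τ₀ = 1.2091 × 839.38 = 1014.9 MPa

1010 MPa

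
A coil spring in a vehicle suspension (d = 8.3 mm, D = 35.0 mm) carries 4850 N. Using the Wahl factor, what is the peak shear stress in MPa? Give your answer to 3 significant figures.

1040 MPa

Spring index C = D/d = 35.0/8.3 = 4.2169
K_W = (4C−1)/(4C−4) + 0.615/C = 15.867/12.867 + 0.1458 = 1.3790
τ₀ = 8FD/(πd³) = 8·4850·35.0/(π·8.3³) = 1.358e+06/1796.3 = 755.99 MPa
τ_max = K·τ₀ = 1.3790 × 755.99 = 1042.5 MPa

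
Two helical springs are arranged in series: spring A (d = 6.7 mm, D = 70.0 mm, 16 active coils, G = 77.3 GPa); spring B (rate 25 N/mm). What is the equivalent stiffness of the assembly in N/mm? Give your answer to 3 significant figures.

k_A = Gd⁴/(8D³N_a) = (77.3×10³)(6.7⁴)/(8·70.0³·16) = 3.5479 N/mm
Series: 1/k_eq = 1/3.5479 + 1/25 = 0.32185; k_eq = 3.107 N/mm

3.11 N/mm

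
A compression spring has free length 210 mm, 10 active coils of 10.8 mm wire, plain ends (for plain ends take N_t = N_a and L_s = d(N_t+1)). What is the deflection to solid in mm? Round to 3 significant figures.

N_t = 10; L_s = 10.8·11 = 118.8 mm
δ_solid = L₀ − L_s = 210 − 118.8 = 91.2 mm

91.2 mm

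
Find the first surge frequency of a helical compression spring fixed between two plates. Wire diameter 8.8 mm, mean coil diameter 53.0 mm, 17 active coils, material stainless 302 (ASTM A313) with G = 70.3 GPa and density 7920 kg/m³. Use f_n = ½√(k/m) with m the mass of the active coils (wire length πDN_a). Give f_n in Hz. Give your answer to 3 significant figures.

61.8 Hz

k = Gd⁴/(8D³N_a) = (70.3×10³)(8.8⁴)/(8·53.0³·17) = 20.822 N/mm = 20822 N/m
Wire length L = πDN_a = π·53.0·17 = 2830.6 mm
m = ρ·(πd²/4)·L = 7920 × 60.821×10⁻⁶ m² × 2.8306 m = 1.3635 kg
f_n = ½√(k/m) = 0.5·√(20822/1.3635) = 0.5·√(15271) = 61.788 Hz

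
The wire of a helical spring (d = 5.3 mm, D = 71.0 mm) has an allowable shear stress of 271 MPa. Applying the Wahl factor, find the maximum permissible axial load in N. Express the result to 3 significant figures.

C = D/d = 71.0/5.3 = 13.3962
K_W = (4C−1)/(4C−4) + 0.615/C = 52.585/49.585 + 0.0459 = 1.1064
τ_max = K·8FD/(πd³) → F_max = τ_allow·πd³/(8DK)
F_max = 271·π·5.3³/(8·71.0·1.1064) = 1.2675e+05/628.44 = 201.69 N

202 N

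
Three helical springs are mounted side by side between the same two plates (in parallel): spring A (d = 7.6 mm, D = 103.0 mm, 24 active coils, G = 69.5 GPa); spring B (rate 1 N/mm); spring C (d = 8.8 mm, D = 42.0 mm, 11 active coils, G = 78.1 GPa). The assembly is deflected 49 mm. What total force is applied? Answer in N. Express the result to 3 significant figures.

k_A = Gd⁴/(8D³N_a) = (69.5×10³)(7.6⁴)/(8·103.0³·24) = 1.1052 N/mm
k_C = Gd⁴/(8D³N_a) = (78.1×10³)(8.8⁴)/(8·42.0³·11) = 71.837 N/mm
Parallel: k_eq = 1.1052 + 1 + 71.837 = 73.943 N/mm
F = k_eq·δ = 73.943·49 = 3623.2 N

3620 N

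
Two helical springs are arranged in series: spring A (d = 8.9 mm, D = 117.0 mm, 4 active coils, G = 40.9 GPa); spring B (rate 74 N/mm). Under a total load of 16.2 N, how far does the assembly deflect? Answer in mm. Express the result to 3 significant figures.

k_A = Gd⁴/(8D³N_a) = (40.9×10³)(8.9⁴)/(8·117.0³·4) = 5.007 N/mm
Series: 1/k_eq = 1/5.007 + 1/74 = 0.21323; k_eq = 4.6897 N/mm
δ = F/k_eq = 16.2/4.6897 = 3.4544 mm

3.45 mm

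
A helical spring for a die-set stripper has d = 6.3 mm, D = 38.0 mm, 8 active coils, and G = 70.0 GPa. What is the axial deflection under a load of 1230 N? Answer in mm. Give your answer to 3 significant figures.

k = Gd⁴/(8D³N_a) = (70.0×10³)(6.3⁴)/(8·38.0³·8) = 31.4 N/mm
δ = F/k = 1230 / 31.4 = 39.172 mm

39.2 mm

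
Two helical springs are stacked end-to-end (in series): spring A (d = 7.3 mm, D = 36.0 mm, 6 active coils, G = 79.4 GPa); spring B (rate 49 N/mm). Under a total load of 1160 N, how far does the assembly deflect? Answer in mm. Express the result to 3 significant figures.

k_A = Gd⁴/(8D³N_a) = (79.4×10³)(7.3⁴)/(8·36.0³·6) = 100.68 N/mm
Series: 1/k_eq = 1/100.68 + 1/49 = 0.03034; k_eq = 32.96 N/mm
δ = F/k_eq = 1160/32.96 = 35.195 mm

35.2 mm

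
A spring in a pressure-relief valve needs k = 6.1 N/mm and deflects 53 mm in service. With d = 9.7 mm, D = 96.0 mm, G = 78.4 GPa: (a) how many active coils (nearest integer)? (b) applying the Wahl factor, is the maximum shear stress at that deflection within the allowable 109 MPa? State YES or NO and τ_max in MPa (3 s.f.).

N_a = Gd⁴/(8D³k) = (78.4×10³)(9.7⁴)/(8·96.0³·6.1) = 16.08 → N_a = 16
Actual rate k = Gd⁴/(8D³·16) = 6.1289 N/mm
Working load F = kδ = 6.1289·53 = 324.83 N
C = 96.0/9.7 = 9.8969; K_W = (4C−1)/(4C−4)+0.615/C = 1.1464
τ_max = K_W·8FD/(πd³) = 1.1464·87.006 = 99.748 MPa
τ_max ≤ 109 MPa → acceptable

(a) 16 coils; (b) YES, τ_max = 99.7 MPa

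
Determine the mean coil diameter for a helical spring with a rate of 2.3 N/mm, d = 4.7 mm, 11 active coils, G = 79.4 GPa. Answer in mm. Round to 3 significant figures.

D = (Gd⁴/(8N_a·k))^(1/3) = (79.4×10³·4.7⁴/(8·11·2.3))^(1/3)
  = (191426)^(1/3) = 57.6325 mm

57.6 mm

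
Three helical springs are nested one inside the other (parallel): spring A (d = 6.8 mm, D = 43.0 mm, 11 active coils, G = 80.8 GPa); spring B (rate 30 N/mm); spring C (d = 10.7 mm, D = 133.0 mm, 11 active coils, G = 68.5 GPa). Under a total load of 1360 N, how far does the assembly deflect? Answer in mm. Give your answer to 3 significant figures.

k_A = Gd⁴/(8D³N_a) = (80.8×10³)(6.8⁴)/(8·43.0³·11) = 24.692 N/mm
k_C = Gd⁴/(8D³N_a) = (68.5×10³)(10.7⁴)/(8·133.0³·11) = 4.337 N/mm
Parallel: k_eq = 24.692 + 30 + 4.337 = 59.029 N/mm
δ = F/k_eq = 1360/59.029 = 23.039 mm

23.0 mm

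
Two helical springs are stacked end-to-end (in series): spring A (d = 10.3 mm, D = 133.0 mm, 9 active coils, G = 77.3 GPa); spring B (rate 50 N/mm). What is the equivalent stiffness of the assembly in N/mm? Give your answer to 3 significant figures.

k_A = Gd⁴/(8D³N_a) = (77.3×10³)(10.3⁴)/(8·133.0³·9) = 5.1362 N/mm
Series: 1/k_eq = 1/5.1362 + 1/50 = 0.2147; k_eq = 4.6577 N/mm

4.66 N/mm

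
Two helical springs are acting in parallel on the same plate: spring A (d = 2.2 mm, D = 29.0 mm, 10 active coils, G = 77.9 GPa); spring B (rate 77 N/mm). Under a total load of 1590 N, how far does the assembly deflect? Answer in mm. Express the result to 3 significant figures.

20.4 mm

k_A = Gd⁴/(8D³N_a) = (77.9×10³)(2.2⁴)/(8·29.0³·10) = 0.93529 N/mm
Parallel: k_eq = 0.93529 + 77 = 77.935 N/mm
δ = F/k_eq = 1590/77.935 = 20.402 mm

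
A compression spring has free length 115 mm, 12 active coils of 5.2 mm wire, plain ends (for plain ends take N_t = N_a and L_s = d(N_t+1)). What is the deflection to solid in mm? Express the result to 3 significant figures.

N_t = 12; L_s = 5.2·13 = 67.6 mm
δ_solid = L₀ − L_s = 115 − 67.6 = 47.4 mm

47.4 mm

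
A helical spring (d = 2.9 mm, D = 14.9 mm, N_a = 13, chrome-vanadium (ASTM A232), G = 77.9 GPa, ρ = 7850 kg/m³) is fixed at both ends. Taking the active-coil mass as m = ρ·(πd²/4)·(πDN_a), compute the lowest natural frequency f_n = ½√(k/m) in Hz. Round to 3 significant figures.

k = Gd⁴/(8D³N_a) = (77.9×10³)(2.9⁴)/(8·14.9³·13) = 16.015 N/mm = 16015 N/m
Wire length L = πDN_a = π·14.9·13 = 608.53 mm
m = ρ·(πd²/4)·L = 7850 × 6.6052×10⁻⁶ m² × 0.60853 m = 0.031553 kg
f_n = ½√(k/m) = 0.5·√(16015/0.031553) = 0.5·√(5.0758e+05) = 356.22 Hz

356 Hz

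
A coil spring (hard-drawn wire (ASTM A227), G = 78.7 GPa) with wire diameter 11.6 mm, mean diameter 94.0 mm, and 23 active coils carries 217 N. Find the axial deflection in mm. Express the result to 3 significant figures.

23.3 mm

k = Gd⁴/(8D³N_a) = (78.7×10³)(11.6⁴)/(8·94.0³·23) = 9.3241 N/mm
δ = F/k = 217 / 9.3241 = 23.273 mm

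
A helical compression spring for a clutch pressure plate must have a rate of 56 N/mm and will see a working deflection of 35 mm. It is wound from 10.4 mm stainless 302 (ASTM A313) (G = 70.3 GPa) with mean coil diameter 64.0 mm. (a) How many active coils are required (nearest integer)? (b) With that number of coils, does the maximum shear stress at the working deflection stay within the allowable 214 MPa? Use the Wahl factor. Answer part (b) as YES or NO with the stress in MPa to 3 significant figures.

(a) 7 coils; (b) NO, τ_max = 354 MPa

N_a = Gd⁴/(8D³k) = (70.3×10³)(10.4⁴)/(8·64.0³·56) = 7.003 → N_a = 7
Actual rate k = Gd⁴/(8D³·7) = 56.022 N/mm
Working load F = kδ = 56.022·35 = 1960.8 N
C = 64.0/10.4 = 6.1538; K_W = (4C−1)/(4C−4)+0.615/C = 1.2455
τ_max = K_W·8FD/(πd³) = 1.2455·284.09 = 353.82 MPa
τ_max > 214 MPa → exceeds allowable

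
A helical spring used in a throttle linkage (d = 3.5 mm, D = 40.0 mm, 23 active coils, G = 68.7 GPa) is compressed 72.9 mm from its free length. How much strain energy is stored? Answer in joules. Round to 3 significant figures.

2.33 J

k = Gd⁴/(8D³N_a) = (68.7×10³)(3.5⁴)/(8·40.0³·23) = 0.87545 N/mm
U = ½kδ² = 0.5 × 0.87545 × 72.9² = 2326.2 N·mm = 2.3262 J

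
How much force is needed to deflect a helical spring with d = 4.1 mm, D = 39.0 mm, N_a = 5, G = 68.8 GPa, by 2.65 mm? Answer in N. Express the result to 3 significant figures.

21.7 N

k = Gd⁴/(8D³N_a) = (68.8×10³)(4.1⁴)/(8·39.0³·5) = 8.1935 N/mm
F = k·δ = 8.1935 × 2.65 = 21.713 N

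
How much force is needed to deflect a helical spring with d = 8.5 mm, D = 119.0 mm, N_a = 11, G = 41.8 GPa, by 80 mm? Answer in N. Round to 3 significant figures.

k = Gd⁴/(8D³N_a) = (41.8×10³)(8.5⁴)/(8·119.0³·11) = 1.4714 N/mm
F = k·δ = 1.4714 × 80 = 117.71 N

118 N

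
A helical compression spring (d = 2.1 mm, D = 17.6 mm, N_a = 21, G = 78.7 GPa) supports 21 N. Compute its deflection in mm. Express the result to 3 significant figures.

k = Gd⁴/(8D³N_a) = (78.7×10³)(2.1⁴)/(8·17.6³·21) = 1.6711 N/mm
δ = F/k = 21 / 1.6711 = 12.567 mm

12.6 mm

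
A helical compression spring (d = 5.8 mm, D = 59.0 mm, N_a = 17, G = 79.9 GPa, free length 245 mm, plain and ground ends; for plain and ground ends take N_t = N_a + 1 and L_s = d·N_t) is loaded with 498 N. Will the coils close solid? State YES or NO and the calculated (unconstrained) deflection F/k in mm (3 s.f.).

k = Gd⁴/(8D³N_a) = (79.9×10³)(5.8⁴)/(8·59.0³·17) = 3.2372 N/mm
N_t = 18; L_s = 5.8·18 = 104.4 mm; δ_solid = L₀ − L_s = 245 − 104.4 = 140.6 mm
δ = F/k = 498/3.2372 = 153.84 mm
δ ≥ δ_solid → spring goes solid

YES, δ = 154 mm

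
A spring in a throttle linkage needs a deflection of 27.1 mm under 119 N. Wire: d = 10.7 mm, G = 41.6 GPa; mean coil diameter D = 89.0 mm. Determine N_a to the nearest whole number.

22

Required rate k = F/δ = 119/27.1 = 4.3911 N/mm
N_a = Gd⁴/(8D³k) = (41.6×10³ × 10.7⁴)/(8 × 89.0³ × 4.3911)
    = 5.45291e+08 / 2.4765e+07 = 22.02 → 22 coils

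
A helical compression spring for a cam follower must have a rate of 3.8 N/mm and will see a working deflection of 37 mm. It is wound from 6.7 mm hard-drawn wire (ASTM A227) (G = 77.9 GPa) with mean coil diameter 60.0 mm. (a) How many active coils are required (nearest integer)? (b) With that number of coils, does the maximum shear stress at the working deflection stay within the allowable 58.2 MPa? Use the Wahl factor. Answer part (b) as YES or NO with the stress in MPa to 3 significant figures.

(a) 24 coils; (b) NO, τ_max = 82.7 MPa

N_a = Gd⁴/(8D³k) = (77.9×10³)(6.7⁴)/(8·60.0³·3.8) = 23.91 → N_a = 24
Actual rate k = Gd⁴/(8D³·24) = 3.7851 N/mm
Working load F = kδ = 3.7851·37 = 140.05 N
C = 60.0/6.7 = 8.9552; K_W = (4C−1)/(4C−4)+0.615/C = 1.1630
τ_max = K_W·8FD/(πd³) = 1.1630·71.146 = 82.739 MPa
τ_max > 58.2 MPa → exceeds allowable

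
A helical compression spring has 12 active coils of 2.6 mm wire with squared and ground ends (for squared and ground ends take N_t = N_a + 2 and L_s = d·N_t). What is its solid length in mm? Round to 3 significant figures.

squared and ground ends: N_t = N_a + 2 = 12 + 2 = 14
L_s = d·N_t = 2.6 × 14 = 36.4 mm

36.4 mm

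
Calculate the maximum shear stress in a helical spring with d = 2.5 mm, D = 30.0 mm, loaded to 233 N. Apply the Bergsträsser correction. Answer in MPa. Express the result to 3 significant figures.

1270 MPa

Spring index C = D/d = 30.0/2.5 = 12.0000
K_B = (4C+2)/(4C−3) = 50.000/45.000 = 1.1111
τ₀ = 8FD/(πd³) = 8·233·30.0/(π·2.5³) = 55920/49.087 = 1139.2 MPa
τ_max = K·τ₀ = 1.1111 × 1139.2 = 1265.8 MPa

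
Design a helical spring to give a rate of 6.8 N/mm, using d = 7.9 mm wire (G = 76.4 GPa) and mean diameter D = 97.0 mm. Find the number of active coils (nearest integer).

6

N_a = Gd⁴/(8D³k) = (76.4×10³ × 7.9⁴)/(8 × 97.0³ × 6.8)
    = 2.97579e+08 / 4.96494e+07 = 5.994 → 6 coils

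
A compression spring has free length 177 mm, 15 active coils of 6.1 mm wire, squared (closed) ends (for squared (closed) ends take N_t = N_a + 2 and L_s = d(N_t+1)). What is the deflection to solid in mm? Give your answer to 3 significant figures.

N_t = 17; L_s = 6.1·18 = 109.8 mm
δ_solid = L₀ − L_s = 177 − 109.8 = 67.2 mm

67.2 mm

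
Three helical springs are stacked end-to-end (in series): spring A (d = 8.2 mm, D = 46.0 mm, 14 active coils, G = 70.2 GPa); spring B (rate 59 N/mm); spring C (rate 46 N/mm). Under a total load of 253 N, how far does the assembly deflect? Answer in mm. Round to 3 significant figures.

18.5 mm

k_A = Gd⁴/(8D³N_a) = (70.2×10³)(8.2⁴)/(8·46.0³·14) = 29.114 N/mm
Series: 1/k_eq = 1/29.114 + 1/59 + 1/46 = 0.073036; k_eq = 13.692 N/mm
δ = F/k_eq = 253/13.692 = 18.478 mm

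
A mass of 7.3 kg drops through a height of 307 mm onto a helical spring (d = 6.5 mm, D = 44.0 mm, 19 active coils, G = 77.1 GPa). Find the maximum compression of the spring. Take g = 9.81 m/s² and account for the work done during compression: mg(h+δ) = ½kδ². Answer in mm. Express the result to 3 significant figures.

k = Gd⁴/(8D³N_a) = (77.1×10³)(6.5⁴)/(8·44.0³·19) = 10.629 N/mm
W = mg = 7.3 × 9.81 = 71.613 N
½kδ² − Wδ − Wh = 0 → δ = (W + √(W² + 2kWh))/k
δ = (71.613 + √(5128.4 + 467376))/10.629 = (71.613 + 687.39)/10.629 = 71.406 mm

71.4 mm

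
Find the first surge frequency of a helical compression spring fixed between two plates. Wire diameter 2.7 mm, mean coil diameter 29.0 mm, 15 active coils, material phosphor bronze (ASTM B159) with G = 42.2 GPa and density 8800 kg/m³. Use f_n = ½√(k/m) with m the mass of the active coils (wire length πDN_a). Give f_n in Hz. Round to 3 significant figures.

52.7 Hz

k = Gd⁴/(8D³N_a) = (42.2×10³)(2.7⁴)/(8·29.0³·15) = 0.76629 N/mm = 766.29 N/m
Wire length L = πDN_a = π·29.0·15 = 1366.6 mm
m = ρ·(πd²/4)·L = 8800 × 5.7256×10⁻⁶ m² × 1.3666 m = 0.068856 kg
f_n = ½√(k/m) = 0.5·√(766.29/0.068856) = 0.5·√(11129) = 52.747 Hz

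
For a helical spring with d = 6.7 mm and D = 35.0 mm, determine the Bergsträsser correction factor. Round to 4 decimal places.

C = D/d = 35.0/6.7 = 5.2239
K_B = (4C+2)/(4C−3) = 22.896/17.896 = 1.2794

1.2794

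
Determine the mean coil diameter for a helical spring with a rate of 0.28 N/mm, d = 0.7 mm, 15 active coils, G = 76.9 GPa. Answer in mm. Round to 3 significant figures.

D = (Gd⁴/(8N_a·k))^(1/3) = (76.9×10³·0.7⁴/(8·15·0.28))^(1/3)
  = (549.515)^(1/3) = 8.1908 mm

8.19 mm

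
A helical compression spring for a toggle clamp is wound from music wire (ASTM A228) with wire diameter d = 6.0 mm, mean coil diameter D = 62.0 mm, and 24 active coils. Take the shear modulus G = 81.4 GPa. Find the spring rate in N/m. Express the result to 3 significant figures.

2310 N/m

k = Gd⁴/(8D³N_a) = (81.4×10³ × 6.0⁴) / (8 × 62.0³ × 24)
  = 1.05494e+08 / 4.5759e+07 = 2.3054 N/mm = 2305.4 N/m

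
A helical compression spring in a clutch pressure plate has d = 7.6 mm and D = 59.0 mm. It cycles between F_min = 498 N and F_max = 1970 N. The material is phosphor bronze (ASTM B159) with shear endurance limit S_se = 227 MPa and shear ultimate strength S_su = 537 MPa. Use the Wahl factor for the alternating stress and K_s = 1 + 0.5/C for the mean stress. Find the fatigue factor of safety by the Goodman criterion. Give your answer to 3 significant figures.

C = D/d = 59.0/7.6 = 7.7632; K_W = (4C−1)/(4C−4)+0.615/C = 1.1901; K_s = 1+0.5/C = 1.0644
F_a = (F_max−F_min)/2 = 736 N; F_m = (F_max+F_min)/2 = 1234 N
τ_a = K_W·8F_aD/(πd³) = 1.1901 × 251.9 = 299.79 MPa
τ_m = K_s·8F_mD/(πd³) = 1.0644 × 422.34 = 449.55 MPa
Goodman: 1/n_f = τ_a/S_se + τ_m/S_su = 299.79/227 + 449.55/537 = 1.32066 + 0.83714 = 2.1578
n_f = 1/2.1578 = 0.4634

0.463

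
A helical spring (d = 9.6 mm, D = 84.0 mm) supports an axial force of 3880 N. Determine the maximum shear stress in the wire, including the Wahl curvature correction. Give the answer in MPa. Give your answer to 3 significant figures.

Spring index C = D/d = 84.0/9.6 = 8.7500
K_W = (4C−1)/(4C−4) + 0.615/C = 34.000/31.000 + 0.0703 = 1.1671
τ₀ = 8FD/(πd³) = 8·3880·84.0/(π·9.6³) = 2.60736e+06/2779.5 = 938.07 MPa
τ_max = K·τ₀ = 1.1671 × 938.07 = 1094.8 MPa

1090 MPa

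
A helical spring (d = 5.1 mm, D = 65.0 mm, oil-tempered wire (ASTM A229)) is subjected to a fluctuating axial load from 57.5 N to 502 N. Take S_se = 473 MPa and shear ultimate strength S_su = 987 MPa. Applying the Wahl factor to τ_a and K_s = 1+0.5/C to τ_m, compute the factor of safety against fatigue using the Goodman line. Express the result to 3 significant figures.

C = D/d = 65.0/5.1 = 12.7451; K_W = (4C−1)/(4C−4)+0.615/C = 1.1121; K_s = 1+0.5/C = 1.0392
F_a = (F_max−F_min)/2 = 222.25 N; F_m = (F_max+F_min)/2 = 279.75 N
τ_a = K_W·8F_aD/(πd³) = 1.1121 × 277.32 = 308.41 MPa
τ_m = K_s·8F_mD/(πd³) = 1.0392 × 349.07 = 362.76 MPa
Goodman: 1/n_f = τ_a/S_se + τ_m/S_su = 308.41/473 + 362.76/987 = 0.65204 + 0.36754 = 1.0196
n_f = 1/1.0196 = 0.9808

0.981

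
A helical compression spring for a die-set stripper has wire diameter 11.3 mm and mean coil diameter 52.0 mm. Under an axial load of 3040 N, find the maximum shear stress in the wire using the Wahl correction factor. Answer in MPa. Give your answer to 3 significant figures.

374 MPa

Spring index C = D/d = 52.0/11.3 = 4.6018
K_W = (4C−1)/(4C−4) + 0.615/C = 17.407/14.407 + 0.1336 = 1.3419
τ₀ = 8FD/(πd³) = 8·3040·52.0/(π·11.3³) = 1.26464e+06/4533 = 278.99 MPa
τ_max = K·τ₀ = 1.3419 × 278.99 = 374.36 MPa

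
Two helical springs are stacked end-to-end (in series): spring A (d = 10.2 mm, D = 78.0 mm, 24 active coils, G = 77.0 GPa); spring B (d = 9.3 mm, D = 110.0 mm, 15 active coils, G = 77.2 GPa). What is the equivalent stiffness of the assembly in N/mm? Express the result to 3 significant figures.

k_A = Gd⁴/(8D³N_a) = (77.0×10³)(10.2⁴)/(8·78.0³·24) = 9.1476 N/mm
k_B = Gd⁴/(8D³N_a) = (77.2×10³)(9.3⁴)/(8·110.0³·15) = 3.6157 N/mm
Series: 1/k_eq = 1/9.1476 + 1/3.6157 = 0.38589; k_eq = 2.5914 N/mm

2.59 N/mm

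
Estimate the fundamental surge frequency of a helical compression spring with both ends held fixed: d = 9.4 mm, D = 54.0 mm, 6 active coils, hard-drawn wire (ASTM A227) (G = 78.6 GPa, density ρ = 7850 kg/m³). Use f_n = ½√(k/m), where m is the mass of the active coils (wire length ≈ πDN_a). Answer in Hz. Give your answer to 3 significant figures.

191 Hz

k = Gd⁴/(8D³N_a) = (78.6×10³)(9.4⁴)/(8·54.0³·6) = 81.192 N/mm = 81192 N/m
Wire length L = πDN_a = π·54.0·6 = 1017.9 mm
m = ρ·(πd²/4)·L = 7850 × 69.398×10⁻⁶ m² × 1.0179 m = 0.55451 kg
f_n = ½√(k/m) = 0.5·√(81192/0.55451) = 0.5·√(1.4642e+05) = 191.32 Hz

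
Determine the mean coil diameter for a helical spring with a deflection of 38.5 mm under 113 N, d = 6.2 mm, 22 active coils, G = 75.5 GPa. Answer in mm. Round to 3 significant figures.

60.0 mm

Required rate k = F/δ = 113/38.5 = 2.9351 N/mm
D = (Gd⁴/(8N_a·k))^(1/3) = (75.5×10³·6.2⁴/(8·22·2.9351))^(1/3)
  = (215965)^(1/3) = 59.9968 mm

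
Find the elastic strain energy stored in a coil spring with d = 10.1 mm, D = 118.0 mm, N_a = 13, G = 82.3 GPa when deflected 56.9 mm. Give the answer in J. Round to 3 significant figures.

k = Gd⁴/(8D³N_a) = (82.3×10³)(10.1⁴)/(8·118.0³·13) = 5.0119 N/mm
U = ½kδ² = 0.5 × 5.0119 × 56.9² = 8113.4 N·mm = 8.1134 J

8.11 J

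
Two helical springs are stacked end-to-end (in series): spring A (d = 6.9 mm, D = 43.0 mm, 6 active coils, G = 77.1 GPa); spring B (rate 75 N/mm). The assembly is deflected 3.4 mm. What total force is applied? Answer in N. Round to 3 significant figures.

k_A = Gd⁴/(8D³N_a) = (77.1×10³)(6.9⁴)/(8·43.0³·6) = 45.794 N/mm
Series: 1/k_eq = 1/45.794 + 1/75 = 0.03517; k_eq = 28.433 N/mm
F = k_eq·δ = 28.433·3.4 = 96.672 N

96.7 N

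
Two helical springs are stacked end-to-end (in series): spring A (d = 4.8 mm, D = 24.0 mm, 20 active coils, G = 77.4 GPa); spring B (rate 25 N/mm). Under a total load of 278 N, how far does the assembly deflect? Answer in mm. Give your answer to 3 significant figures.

k_A = Gd⁴/(8D³N_a) = (77.4×10³)(4.8⁴)/(8·24.0³·20) = 18.576 N/mm
Series: 1/k_eq = 1/18.576 + 1/25 = 0.093833; k_eq = 10.657 N/mm
δ = F/k_eq = 278/10.657 = 26.086 mm

26.1 mm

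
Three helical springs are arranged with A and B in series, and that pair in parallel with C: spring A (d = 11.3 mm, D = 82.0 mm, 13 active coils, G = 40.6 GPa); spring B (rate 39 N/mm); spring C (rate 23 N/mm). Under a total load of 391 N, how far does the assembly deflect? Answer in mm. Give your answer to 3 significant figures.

12.3 mm

k_A = Gd⁴/(8D³N_a) = (40.6×10³)(11.3⁴)/(8·82.0³·13) = 11.544 N/mm
Springs A,B series: k_AB = 1/(1/11.544+1/39) = 8.9075 N/mm; parallel with C: k_eq = 8.9075+23 = 31.908 N/mm
δ = F/k_eq = 391/31.908 = 12.254 mm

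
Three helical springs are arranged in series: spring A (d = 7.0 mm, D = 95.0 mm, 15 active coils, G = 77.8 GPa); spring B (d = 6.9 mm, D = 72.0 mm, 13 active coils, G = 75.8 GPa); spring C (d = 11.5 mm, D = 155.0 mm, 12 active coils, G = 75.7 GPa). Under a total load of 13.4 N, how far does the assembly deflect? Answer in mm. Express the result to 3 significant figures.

k_A = Gd⁴/(8D³N_a) = (77.8×10³)(7.0⁴)/(8·95.0³·15) = 1.8156 N/mm
k_B = Gd⁴/(8D³N_a) = (75.8×10³)(6.9⁴)/(8·72.0³·13) = 4.4262 N/mm
k_C = Gd⁴/(8D³N_a) = (75.7×10³)(11.5⁴)/(8·155.0³·12) = 3.7036 N/mm
Series: 1/k_eq = 1/1.8156 + 1/4.4262 + 1/3.7036 = 1.0467; k_eq = 0.95537 N/mm
δ = F/k_eq = 13.4/0.95537 = 14.026 mm

14.0 mm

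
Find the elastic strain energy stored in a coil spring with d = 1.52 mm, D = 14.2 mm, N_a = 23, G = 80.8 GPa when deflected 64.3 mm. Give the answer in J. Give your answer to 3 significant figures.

k = Gd⁴/(8D³N_a) = (80.8×10³)(1.52⁴)/(8·14.2³·23) = 0.81866 N/mm
U = ½kδ² = 0.5 × 0.81866 × 64.3² = 1692.4 N·mm = 1.6924 J

1.69 J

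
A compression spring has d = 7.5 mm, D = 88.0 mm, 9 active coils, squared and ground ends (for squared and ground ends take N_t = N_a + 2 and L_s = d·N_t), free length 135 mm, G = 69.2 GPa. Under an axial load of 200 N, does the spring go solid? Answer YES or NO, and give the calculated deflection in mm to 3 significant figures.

NO, δ = 44.8 mm

k = Gd⁴/(8D³N_a) = (69.2×10³)(7.5⁴)/(8·88.0³·9) = 4.4624 N/mm
N_t = 11; L_s = 7.5·11 = 82.5 mm; δ_solid = L₀ − L_s = 135 − 82.5 = 52.5 mm
δ = F/k = 200/4.4624 = 44.819 mm
δ < δ_solid → spring does not go solid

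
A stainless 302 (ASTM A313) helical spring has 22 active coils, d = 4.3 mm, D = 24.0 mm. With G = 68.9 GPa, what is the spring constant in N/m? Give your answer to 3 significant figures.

9680 N/m

k = Gd⁴/(8D³N_a) = (68.9×10³ × 4.3⁴) / (8 × 24.0³ × 22)
  = 2.35555e+07 / 2.43302e+06 = 9.6816 N/mm = 9681.6 N/m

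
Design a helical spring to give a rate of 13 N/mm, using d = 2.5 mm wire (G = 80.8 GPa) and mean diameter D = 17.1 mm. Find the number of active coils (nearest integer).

N_a = Gd⁴/(8D³k) = (80.8×10³ × 2.5⁴)/(8 × 17.1³ × 13)
    = 3.15625e+06 / 520022 = 6.069 → 6 coils

6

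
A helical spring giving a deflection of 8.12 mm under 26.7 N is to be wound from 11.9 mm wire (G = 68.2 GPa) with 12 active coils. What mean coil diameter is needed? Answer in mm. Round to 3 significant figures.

163 mm

Required rate k = F/δ = 26.7/8.12 = 3.2882 N/mm
D = (Gd⁴/(8N_a·k))^(1/3) = (68.2×10³·11.9⁴/(8·12·3.2882))^(1/3)
  = (4.33257e+06)^(1/3) = 163.0229 mm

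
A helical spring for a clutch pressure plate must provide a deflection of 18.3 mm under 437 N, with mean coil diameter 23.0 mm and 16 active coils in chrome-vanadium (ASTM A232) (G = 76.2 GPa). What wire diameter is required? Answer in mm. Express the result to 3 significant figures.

4.70 mm

Required rate k = F/δ = 437/18.3 = 23.88 N/mm
d = (8D³N_a·k / G)^(1/4) = (8·23.0³·16·23.88 / (76.2×10³))^0.25
  = (488.06)^0.25 = 4.7002 mm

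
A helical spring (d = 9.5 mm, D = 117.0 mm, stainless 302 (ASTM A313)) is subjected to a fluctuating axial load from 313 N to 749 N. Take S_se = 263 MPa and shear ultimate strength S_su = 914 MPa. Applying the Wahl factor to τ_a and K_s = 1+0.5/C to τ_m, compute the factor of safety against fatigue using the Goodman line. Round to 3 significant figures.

C = D/d = 117.0/9.5 = 12.3158; K_W = (4C−1)/(4C−4)+0.615/C = 1.1162; K_s = 1+0.5/C = 1.0406
F_a = (F_max−F_min)/2 = 218 N; F_m = (F_max+F_min)/2 = 531 N
τ_a = K_W·8F_aD/(πd³) = 1.1162 × 75.755 = 84.559 MPa
τ_m = K_s·8F_mD/(πd³) = 1.0406 × 184.52 = 192.01 MPa
Goodman: 1/n_f = τ_a/S_se + τ_m/S_su = 84.559/263 + 192.01/914 = 0.32152 + 0.21008 = 0.5316
n_f = 1/0.5316 = 1.881

1.88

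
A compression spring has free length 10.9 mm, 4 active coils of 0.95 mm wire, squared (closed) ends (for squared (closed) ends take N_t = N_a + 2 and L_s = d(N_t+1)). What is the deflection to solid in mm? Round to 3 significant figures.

N_t = 6; L_s = 0.95·7 = 6.65 mm
δ_solid = L₀ − L_s = 10.9 − 6.65 = 4.25 mm

4.25 mm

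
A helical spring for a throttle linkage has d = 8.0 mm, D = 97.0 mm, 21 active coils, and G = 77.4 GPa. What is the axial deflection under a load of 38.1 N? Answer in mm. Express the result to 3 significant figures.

k = Gd⁴/(8D³N_a) = (77.4×10³)(8.0⁴)/(8·97.0³·21) = 2.0676 N/mm
δ = F/k = 38.1 / 2.0676 = 18.427 mm

18.4 mm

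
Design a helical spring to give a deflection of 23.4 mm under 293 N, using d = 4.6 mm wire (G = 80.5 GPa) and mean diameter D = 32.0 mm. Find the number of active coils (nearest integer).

11

Required rate k = F/δ = 293/23.4 = 12.521 N/mm
N_a = Gd⁴/(8D³k) = (80.5×10³ × 4.6⁴)/(8 × 32.0³ × 12.521)
    = 3.60435e+07 / 3.2824e+06 = 10.98 → 11 coils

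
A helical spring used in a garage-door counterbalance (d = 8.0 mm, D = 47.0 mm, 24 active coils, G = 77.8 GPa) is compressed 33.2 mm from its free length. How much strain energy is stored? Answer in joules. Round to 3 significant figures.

8.81 J

k = Gd⁴/(8D³N_a) = (77.8×10³)(8.0⁴)/(8·47.0³·24) = 15.986 N/mm
U = ½kδ² = 0.5 × 15.986 × 33.2² = 8810.3 N·mm = 8.8103 J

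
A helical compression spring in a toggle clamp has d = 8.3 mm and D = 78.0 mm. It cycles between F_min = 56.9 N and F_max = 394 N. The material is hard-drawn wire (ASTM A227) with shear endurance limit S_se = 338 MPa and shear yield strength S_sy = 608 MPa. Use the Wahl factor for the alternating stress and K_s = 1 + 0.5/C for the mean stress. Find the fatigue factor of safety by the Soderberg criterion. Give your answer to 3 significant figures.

C = D/d = 78.0/8.3 = 9.3976; K_W = (4C−1)/(4C−4)+0.615/C = 1.1548; K_s = 1+0.5/C = 1.0532
F_a = (F_max−F_min)/2 = 168.55 N; F_m = (F_max+F_min)/2 = 225.45 N
τ_a = K_W·8F_aD/(πd³) = 1.1548 × 58.55 = 67.611 MPa
τ_m = K_s·8F_mD/(πd³) = 1.0532 × 78.316 = 82.483 MPa
Soderberg: 1/n_f = τ_a/S_se + τ_m/S_sy = 67.611/338 + 82.483/608 = 0.20003 + 0.13566 = 0.3357
n_f = 1/0.3357 = 2.979

2.98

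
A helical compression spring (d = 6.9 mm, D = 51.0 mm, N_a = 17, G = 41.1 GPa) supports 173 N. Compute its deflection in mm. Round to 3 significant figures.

33.5 mm

k = Gd⁴/(8D³N_a) = (41.1×10³)(6.9⁴)/(8·51.0³·17) = 5.164 N/mm
δ = F/k = 173 / 5.164 = 33.501 mm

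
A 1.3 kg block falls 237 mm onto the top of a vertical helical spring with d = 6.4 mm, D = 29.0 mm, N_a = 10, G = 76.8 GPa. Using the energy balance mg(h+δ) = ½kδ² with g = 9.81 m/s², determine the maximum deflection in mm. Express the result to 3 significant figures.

k = Gd⁴/(8D³N_a) = (76.8×10³)(6.4⁴)/(8·29.0³·10) = 66.038 N/mm
W = mg = 1.3 × 9.81 = 12.753 N
½kδ² − Wδ − Wh = 0 → δ = (W + √(W² + 2kWh))/k
δ = (12.753 + √(162.64 + 399198))/66.038 = (12.753 + 631.95)/66.038 = 9.7625 mm

9.76 mm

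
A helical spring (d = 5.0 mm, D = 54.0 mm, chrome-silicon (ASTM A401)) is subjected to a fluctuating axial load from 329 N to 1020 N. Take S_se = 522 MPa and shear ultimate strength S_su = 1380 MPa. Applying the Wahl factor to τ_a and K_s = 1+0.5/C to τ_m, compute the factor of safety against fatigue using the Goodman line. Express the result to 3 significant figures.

C = D/d = 54.0/5.0 = 10.8000; K_W = (4C−1)/(4C−4)+0.615/C = 1.1335; K_s = 1+0.5/C = 1.0463
F_a = (F_max−F_min)/2 = 345.5 N; F_m = (F_max+F_min)/2 = 674.5 N
τ_a = K_W·8F_aD/(πd³) = 1.1335 × 380.08 = 430.81 MPa
τ_m = K_s·8F_mD/(πd³) = 1.0463 × 742 = 776.36 MPa
Goodman: 1/n_f = τ_a/S_se + τ_m/S_su = 430.81/522 + 776.36/1380 = 0.82530 + 0.56258 = 1.3879
n_f = 1/1.3879 = 0.7205

0.721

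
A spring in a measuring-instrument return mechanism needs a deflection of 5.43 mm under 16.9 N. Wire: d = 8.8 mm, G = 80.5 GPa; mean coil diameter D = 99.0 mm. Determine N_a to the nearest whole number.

20

Required rate k = F/δ = 16.9/5.43 = 3.1123 N/mm
N_a = Gd⁴/(8D³k) = (80.5×10³ × 8.8⁴)/(8 × 99.0³ × 3.1123)
    = 4.82755e+08 / 2.41592e+07 = 19.98 → 20 coils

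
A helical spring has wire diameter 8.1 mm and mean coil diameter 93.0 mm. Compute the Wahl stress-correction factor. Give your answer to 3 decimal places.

C = D/d = 93.0/8.1 = 11.4815
K_W = (4C−1)/(4C−4) + 0.615/C = 44.926/41.926 + 0.0536 = 1.1251

1.125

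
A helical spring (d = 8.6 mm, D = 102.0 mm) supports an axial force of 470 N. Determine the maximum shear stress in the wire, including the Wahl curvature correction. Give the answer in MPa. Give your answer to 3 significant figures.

Spring index C = D/d = 102.0/8.6 = 11.8605
K_W = (4C−1)/(4C−4) + 0.615/C = 46.442/43.442 + 0.0519 = 1.1209
τ₀ = 8FD/(πd³) = 8·470·102.0/(π·8.6³) = 383520/1998.2 = 191.93 MPa
τ_max = K·τ₀ = 1.1209 × 191.93 = 215.14 MPa

215 MPa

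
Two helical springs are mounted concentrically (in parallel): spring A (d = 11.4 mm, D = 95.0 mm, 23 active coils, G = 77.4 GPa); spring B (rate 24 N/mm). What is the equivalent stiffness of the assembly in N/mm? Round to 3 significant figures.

32.3 N/mm

k_A = Gd⁴/(8D³N_a) = (77.4×10³)(11.4⁴)/(8·95.0³·23) = 8.2865 N/mm
Parallel: k_eq = 8.2865 + 24 = 32.287 N/mm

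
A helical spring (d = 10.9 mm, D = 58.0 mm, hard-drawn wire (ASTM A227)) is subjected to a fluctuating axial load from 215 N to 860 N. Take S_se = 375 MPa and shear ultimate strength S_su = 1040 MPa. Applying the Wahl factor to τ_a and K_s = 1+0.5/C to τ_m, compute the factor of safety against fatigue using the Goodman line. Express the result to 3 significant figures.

5.24

C = D/d = 58.0/10.9 = 5.3211; K_W = (4C−1)/(4C−4)+0.615/C = 1.2891; K_s = 1+0.5/C = 1.0940
F_a = (F_max−F_min)/2 = 322.5 N; F_m = (F_max+F_min)/2 = 537.5 N
τ_a = K_W·8F_aD/(πd³) = 1.2891 × 36.781 = 47.415 MPa
τ_m = K_s·8F_mD/(πd³) = 1.0940 × 61.301 = 67.061 MPa
Goodman: 1/n_f = τ_a/S_se + τ_m/S_su = 47.415/375 + 67.061/1040 = 0.12644 + 0.06448 = 0.19092
n_f = 1/0.19092 = 5.238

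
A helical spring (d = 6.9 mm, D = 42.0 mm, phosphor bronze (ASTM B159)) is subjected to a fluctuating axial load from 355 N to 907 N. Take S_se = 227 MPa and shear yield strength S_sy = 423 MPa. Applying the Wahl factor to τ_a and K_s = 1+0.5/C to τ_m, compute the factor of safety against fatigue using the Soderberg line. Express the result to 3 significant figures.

0.981

C = D/d = 42.0/6.9 = 6.0870; K_W = (4C−1)/(4C−4)+0.615/C = 1.2485; K_s = 1+0.5/C = 1.0821
F_a = (F_max−F_min)/2 = 276 N; F_m = (F_max+F_min)/2 = 631 N
τ_a = K_W·8F_aD/(πd³) = 1.2485 × 89.857 = 112.18 MPa
τ_m = K_s·8F_mD/(πd³) = 1.0821 × 205.43 = 222.31 MPa
Soderberg: 1/n_f = τ_a/S_se + τ_m/S_sy = 112.18/227 + 222.31/423 = 0.49420 + 0.52555 = 1.0198
n_f = 1/1.0198 = 0.9806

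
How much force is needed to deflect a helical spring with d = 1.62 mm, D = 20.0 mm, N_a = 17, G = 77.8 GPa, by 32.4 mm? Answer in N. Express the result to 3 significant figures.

16.0 N

k = Gd⁴/(8D³N_a) = (77.8×10³)(1.62⁴)/(8·20.0³·17) = 0.49251 N/mm
F = k·δ = 0.49251 × 32.4 = 15.957 N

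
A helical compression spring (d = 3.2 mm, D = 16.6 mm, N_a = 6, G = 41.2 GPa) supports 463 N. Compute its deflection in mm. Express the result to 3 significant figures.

k = Gd⁴/(8D³N_a) = (41.2×10³)(3.2⁴)/(8·16.6³·6) = 19.676 N/mm
δ = F/k = 463 / 19.676 = 23.531 mm

23.5 mm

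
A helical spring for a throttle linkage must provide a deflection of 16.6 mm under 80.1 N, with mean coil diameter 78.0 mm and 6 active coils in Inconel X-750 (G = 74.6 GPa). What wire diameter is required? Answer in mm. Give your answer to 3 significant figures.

6.20 mm

Required rate k = F/δ = 80.1/16.6 = 4.8253 N/mm
d = (8D³N_a·k / G)^(1/4) = (8·78.0³·6·4.8253 / (74.6×10³))^0.25
  = (1473.4)^0.25 = 6.1955 mm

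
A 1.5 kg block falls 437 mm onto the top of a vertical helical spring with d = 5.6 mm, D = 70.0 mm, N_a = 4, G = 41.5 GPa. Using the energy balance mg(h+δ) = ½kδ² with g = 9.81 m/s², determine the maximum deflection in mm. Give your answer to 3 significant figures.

k = Gd⁴/(8D³N_a) = (41.5×10³)(5.6⁴)/(8·70.0³·4) = 3.7184 N/mm
W = mg = 1.5 × 9.81 = 14.715 N
½kδ² − Wδ − Wh = 0 → δ = (W + √(W² + 2kWh))/k
δ = (14.715 + √(216.53 + 47822))/3.7184 = (14.715 + 219.18)/3.7184 = 62.901 mm

62.9 mm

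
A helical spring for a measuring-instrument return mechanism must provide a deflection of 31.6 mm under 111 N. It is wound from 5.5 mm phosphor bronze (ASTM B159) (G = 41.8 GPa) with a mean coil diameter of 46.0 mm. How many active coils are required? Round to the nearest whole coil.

Required rate k = F/δ = 111/31.6 = 3.5127 N/mm
N_a = Gd⁴/(8D³k) = (41.8×10³ × 5.5⁴)/(8 × 46.0³ × 3.5127)
    = 3.82496e+07 / 2.73526e+06 = 13.98 → 14 coils

14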